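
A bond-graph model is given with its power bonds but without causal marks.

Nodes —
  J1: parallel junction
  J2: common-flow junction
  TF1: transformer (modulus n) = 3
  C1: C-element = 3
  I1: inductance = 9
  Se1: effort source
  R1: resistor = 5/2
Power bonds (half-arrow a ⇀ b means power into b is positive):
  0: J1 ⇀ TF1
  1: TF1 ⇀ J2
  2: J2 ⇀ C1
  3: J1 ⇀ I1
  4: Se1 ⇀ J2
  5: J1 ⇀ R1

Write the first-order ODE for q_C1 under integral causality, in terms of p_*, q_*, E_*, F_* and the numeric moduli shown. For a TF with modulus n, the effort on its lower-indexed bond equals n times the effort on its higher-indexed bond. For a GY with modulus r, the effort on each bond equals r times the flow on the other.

dq_C1/dt = 18*E_Se1/5 - p_I1/3 - 6*q_C1/5

β4 stroke→J2  (Se1 (Se) sets effort on bond)
β2 stroke→J2  (C1 outputs effort q/C1)
β1 stroke→TF1  (J2: last free bond brings flow in)
β0 stroke→J1  (TF TF1: opposite of bond 1)
β3 stroke→I1  (J1 effort already set via bond 0)
β5 stroke→R1  (0-jn J1 has e-setter on 0)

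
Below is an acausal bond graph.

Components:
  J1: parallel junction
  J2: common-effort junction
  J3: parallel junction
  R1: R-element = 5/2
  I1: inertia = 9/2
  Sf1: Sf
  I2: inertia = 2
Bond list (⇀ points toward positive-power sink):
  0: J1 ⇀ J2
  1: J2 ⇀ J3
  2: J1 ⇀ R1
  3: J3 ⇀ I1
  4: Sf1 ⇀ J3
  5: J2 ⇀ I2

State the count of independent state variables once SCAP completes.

b4 →Sf1  (Sf1 (Sf) sets flow on bond)
b3 →I1  (I1 outputs flow p/I1)
b1 →J3  (J3 needs exactly one e-in)
b5 →I2  (I2: I, integral causality)
b0 →J2  (only one effort-in slot at J2)
b2 →J1  (J1 needs exactly one e-in)

2  (I1, I2 all integral)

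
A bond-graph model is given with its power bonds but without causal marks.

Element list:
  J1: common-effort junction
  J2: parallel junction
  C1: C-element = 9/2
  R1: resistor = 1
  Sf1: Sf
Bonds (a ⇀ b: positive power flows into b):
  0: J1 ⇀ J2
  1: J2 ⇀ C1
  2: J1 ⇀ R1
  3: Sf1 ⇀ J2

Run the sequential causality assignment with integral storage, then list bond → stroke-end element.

β0 |J1
β1 |J2
β2 |R1
β3 |Sf1

bond 3 stroke at Sf1  (Sf1 fixes flow; stroke at Sf1)
bond 1 stroke at J2  (C1: C, integral causality)
bond 0 stroke at J1  (J2 effort already set via bond 1)
bond 2 stroke at R1  (common-e at J1 fixed by 0)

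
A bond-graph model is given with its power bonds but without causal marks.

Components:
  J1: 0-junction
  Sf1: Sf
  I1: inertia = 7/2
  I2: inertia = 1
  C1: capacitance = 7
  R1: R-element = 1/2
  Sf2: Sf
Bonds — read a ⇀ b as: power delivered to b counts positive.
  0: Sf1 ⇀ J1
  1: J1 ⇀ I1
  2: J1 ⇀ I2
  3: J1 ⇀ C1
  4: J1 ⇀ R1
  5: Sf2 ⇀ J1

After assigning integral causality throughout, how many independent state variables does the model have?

3  (C1, I1, I2 all integral)

#0 →Sf1  (source Sf1 imposes f)
#5 →Sf2  (Sf2: flow source, stroke at near end)
#1 →I1  (I1 integral (f out))
#2 →I2  (prefer integral on I2)
#3 →J1  (prefer integral on C1)
#4 →R1  (J1 effort already set via bond 3)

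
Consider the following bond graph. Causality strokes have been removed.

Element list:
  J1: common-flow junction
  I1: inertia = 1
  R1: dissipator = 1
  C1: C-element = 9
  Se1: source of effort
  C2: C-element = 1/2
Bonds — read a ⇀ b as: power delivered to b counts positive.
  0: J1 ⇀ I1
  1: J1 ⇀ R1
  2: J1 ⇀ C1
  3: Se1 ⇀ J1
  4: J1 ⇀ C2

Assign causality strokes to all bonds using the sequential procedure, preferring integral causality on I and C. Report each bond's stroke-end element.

β0 →I1
β1 →J1
β2 →J1
β3 →J1
β4 →J1

β3 →J1  (source Se1 imposes e)
β0 →I1  (I1: I, integral causality)
β1 →J1  (J1: bond 0 brought flow, rest push out)
β2 →J1  (J1: bond 0 brought flow, rest push out)
β4 →J1  (common-f at J1 fixed by 0)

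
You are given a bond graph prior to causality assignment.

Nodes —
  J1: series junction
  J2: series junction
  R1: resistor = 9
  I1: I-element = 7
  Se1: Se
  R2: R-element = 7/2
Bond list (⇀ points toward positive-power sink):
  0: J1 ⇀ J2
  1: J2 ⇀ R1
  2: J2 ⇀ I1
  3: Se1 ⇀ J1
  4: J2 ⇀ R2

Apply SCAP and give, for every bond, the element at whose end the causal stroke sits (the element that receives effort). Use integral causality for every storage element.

#0 stroke→J2
#1 stroke→J2
#2 stroke→I1
#3 stroke→J1
#4 stroke→J2

β3 →J1  (Se1 fixes effort; stroke away)
β0 →J2  (J1: last free bond brings flow in)
β2 →I1  (I1: I, integral causality)
β1 →J2  (J2 flow already set via bond 2)
β4 →J2  (1-jn J2 has f-setter on 2)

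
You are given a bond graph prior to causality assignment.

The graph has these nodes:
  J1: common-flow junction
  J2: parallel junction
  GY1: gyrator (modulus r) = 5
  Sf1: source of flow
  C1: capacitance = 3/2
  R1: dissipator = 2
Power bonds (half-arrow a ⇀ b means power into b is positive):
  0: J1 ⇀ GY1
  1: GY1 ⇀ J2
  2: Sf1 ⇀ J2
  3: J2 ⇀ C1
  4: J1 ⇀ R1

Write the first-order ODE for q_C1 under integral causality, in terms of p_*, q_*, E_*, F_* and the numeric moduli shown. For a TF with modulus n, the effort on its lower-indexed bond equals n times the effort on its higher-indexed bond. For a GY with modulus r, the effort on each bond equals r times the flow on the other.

bond 2 →Sf1  (Sf1: flow source, stroke at near end)
bond 3 →J2  (prefer integral on C1)
bond 1 →GY1  (common-e at J2 fixed by 3)
bond 0 →GY1  (through GY1, causality inverts; strokes same side of GY1)
bond 4 →J1  (1-jn J1 has f-setter on 0)

dq_C1/dt = F_Sf1 - 4*q_C1/75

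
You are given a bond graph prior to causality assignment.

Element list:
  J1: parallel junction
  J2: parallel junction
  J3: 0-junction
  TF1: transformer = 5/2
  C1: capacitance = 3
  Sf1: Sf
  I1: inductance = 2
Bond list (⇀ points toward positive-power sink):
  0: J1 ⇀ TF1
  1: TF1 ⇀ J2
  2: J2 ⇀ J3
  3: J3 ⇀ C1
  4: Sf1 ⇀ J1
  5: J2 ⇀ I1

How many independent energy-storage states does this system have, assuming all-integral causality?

2  (C1, I1 all integral)

#4 stroke at Sf1  (source Sf1 imposes f)
#0 stroke at J1  (only one effort-in slot at J1)
#1 stroke at TF1  (through TF1, causality passes straight; one stroke at TF1)
#3 stroke at J3  (prefer integral on C1)
#2 stroke at J2  (J3: bond 3 brought effort, rest push out)
#5 stroke at I1  (J2: bond 2 brought effort, rest push out)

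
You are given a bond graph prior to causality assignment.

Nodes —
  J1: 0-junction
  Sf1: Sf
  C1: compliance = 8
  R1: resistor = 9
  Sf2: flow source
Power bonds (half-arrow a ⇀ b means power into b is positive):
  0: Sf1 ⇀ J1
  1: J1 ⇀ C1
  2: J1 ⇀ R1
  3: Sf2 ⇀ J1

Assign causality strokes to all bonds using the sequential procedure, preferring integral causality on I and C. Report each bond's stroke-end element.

β0 →Sf1
β1 →J1
β2 →R1
β3 →Sf2

b0 |Sf1  (Sf1: flow source, stroke at near end)
b3 |Sf2  (source Sf2 imposes f)
b1 |J1  (C1: C, integral causality)
b2 |R1  (0-jn J1 has e-setter on 1)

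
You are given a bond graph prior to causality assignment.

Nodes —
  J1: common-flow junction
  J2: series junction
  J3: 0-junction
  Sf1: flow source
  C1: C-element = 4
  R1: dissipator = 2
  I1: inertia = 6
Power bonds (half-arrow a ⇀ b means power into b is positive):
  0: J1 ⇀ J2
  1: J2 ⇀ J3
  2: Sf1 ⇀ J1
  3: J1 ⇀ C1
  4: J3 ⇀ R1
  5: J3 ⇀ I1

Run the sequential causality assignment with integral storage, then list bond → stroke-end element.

β0 |J1
β1 |J2
β2 |Sf1
β3 |J1
β4 |J3
β5 |I1

bond 2 →Sf1  (source Sf1 imposes f)
bond 0 →J1  (common-f at J1 fixed by 2)
bond 3 →J1  (J1 flow already set via bond 2)
bond 1 →J2  (J2: bond 0 brought flow, rest push out)
bond 5 →I1  (I1: I, integral causality)
bond 4 →J3  (J3: last free bond brings effort in)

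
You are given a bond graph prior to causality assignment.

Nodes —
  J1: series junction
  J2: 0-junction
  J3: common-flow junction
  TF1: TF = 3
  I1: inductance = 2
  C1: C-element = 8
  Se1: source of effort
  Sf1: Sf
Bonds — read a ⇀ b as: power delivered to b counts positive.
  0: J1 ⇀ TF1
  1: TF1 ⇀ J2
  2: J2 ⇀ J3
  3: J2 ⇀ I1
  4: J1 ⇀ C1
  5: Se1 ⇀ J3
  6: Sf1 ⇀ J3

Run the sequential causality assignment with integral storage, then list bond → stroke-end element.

#5 →J3  (Se1: effort source, stroke at far end)
#6 →Sf1  (Sf1: flow source, stroke at near end)
#2 →J3  (J3 flow already set via bond 6)
#3 →I1  (I1 integral (f out))
#1 →J2  (only one effort-in slot at J2)
#0 →TF1  (TF1: transformer flips bond 1)
#4 →J1  (1-jn J1 has f-setter on 0)

#0 stroke→TF1
#1 stroke→J2
#2 stroke→J3
#3 stroke→I1
#4 stroke→J1
#5 stroke→J3
#6 stroke→Sf1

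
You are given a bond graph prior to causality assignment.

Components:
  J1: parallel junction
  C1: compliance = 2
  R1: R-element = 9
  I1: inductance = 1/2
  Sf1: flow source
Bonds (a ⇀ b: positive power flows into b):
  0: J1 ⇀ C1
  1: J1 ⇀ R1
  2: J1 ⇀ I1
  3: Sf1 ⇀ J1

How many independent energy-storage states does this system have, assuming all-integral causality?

β3 →Sf1  (source Sf1 imposes f)
β0 →J1  (C1 integral (e out))
β1 →R1  (J1 effort already set via bond 0)
β2 →I1  (J1 effort already set via bond 0)

2  (C1, I1 all integral)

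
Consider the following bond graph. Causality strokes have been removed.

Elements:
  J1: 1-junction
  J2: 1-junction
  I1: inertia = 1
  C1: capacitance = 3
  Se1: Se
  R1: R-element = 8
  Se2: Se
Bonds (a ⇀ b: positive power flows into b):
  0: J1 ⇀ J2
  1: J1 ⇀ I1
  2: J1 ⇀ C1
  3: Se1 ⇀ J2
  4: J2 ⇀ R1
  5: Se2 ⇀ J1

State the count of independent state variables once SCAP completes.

2  (C1, I1 all integral)

β3 stroke→J2  (Se1 (Se) sets effort on bond)
β5 stroke→J1  (source Se2 imposes e)
β1 stroke→I1  (I1 integral (f out))
β0 stroke→J1  (1-jn J1 has f-setter on 1)
β2 stroke→J1  (J1 flow already set via bond 1)
β4 stroke→J2  (J2 flow already set via bond 0)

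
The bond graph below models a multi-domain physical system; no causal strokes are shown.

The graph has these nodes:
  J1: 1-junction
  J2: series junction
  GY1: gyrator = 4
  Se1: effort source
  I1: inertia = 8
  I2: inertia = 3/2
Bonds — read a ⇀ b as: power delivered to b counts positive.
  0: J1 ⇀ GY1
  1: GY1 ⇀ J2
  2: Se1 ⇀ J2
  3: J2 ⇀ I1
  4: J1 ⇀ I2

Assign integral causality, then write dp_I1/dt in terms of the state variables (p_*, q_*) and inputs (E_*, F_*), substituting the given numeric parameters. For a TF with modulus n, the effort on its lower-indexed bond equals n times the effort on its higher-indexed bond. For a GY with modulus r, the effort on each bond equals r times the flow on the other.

#2 |J2  (Se1 (Se) sets effort on bond)
#3 |I1  (prefer integral on I1)
#1 |J2  (J2 flow already set via bond 3)
#0 |J1  (GY GY1: same side as bond 1)
#4 |I2  (J1 needs exactly one f-in)

dp_I1/dt = E_Se1 + 8*p_I2/3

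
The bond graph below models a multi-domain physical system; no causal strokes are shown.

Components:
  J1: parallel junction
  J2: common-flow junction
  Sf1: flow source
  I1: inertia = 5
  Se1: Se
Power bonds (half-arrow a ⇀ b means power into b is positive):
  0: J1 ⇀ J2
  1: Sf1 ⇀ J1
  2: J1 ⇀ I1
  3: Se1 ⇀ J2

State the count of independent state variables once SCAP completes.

bond 1 stroke→Sf1  (source Sf1 imposes f)
bond 3 stroke→J2  (Se1 (Se) sets effort on bond)
bond 0 stroke→J1  (J2: last free bond brings flow in)
bond 2 stroke→I1  (common-e at J1 fixed by 0)

1  (I1 all integral)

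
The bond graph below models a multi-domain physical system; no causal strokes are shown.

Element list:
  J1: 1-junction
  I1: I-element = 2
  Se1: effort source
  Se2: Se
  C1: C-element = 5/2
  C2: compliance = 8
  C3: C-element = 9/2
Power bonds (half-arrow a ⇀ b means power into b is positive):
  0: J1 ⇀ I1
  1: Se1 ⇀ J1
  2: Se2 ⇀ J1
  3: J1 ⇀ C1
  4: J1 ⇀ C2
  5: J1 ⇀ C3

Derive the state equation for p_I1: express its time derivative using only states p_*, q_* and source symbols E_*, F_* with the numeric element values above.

dp_I1/dt = E_Se1 + E_Se2 - 2*q_C1/5 - q_C2/8 - 2*q_C3/9

β1 |J1  (Se1 fixes effort; stroke away)
β2 |J1  (source Se2 imposes e)
β0 |I1  (I1 outputs flow p/I1)
β3 |J1  (common-f at J1 fixed by 0)
β4 |J1  (1-jn J1 has f-setter on 0)
β5 |J1  (1-jn J1 has f-setter on 0)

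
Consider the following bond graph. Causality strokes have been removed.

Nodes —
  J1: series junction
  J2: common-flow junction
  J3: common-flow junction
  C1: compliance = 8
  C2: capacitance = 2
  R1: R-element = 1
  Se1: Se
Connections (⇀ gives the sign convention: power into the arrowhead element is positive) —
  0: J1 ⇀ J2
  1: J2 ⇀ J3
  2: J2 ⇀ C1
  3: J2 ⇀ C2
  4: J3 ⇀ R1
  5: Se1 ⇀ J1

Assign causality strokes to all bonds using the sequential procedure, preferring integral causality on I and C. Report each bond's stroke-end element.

bond 0 stroke→J2
bond 1 stroke→J3
bond 2 stroke→J2
bond 3 stroke→J2
bond 4 stroke→R1
bond 5 stroke→J1

b5 →J1  (Se1 (Se) sets effort on bond)
b0 →J2  (only one flow-in slot at J1)
b2 →J2  (prefer integral on C1)
b3 →J2  (C2: C, integral causality)
b1 →J3  (closing 1-jn rule on J2)
b4 →R1  (closing 1-jn rule on J3)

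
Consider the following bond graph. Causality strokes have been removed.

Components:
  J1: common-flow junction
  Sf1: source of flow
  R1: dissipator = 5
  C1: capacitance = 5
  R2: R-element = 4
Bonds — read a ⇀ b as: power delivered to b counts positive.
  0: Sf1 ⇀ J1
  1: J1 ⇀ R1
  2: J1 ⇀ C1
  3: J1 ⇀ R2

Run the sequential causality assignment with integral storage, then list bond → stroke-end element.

#0 →Sf1  (Sf1 (Sf) sets flow on bond)
#1 →J1  (J1 flow already set via bond 0)
#2 →J1  (1-jn J1 has f-setter on 0)
#3 →J1  (common-f at J1 fixed by 0)

b0 →Sf1
b1 →J1
b2 →J1
b3 →J1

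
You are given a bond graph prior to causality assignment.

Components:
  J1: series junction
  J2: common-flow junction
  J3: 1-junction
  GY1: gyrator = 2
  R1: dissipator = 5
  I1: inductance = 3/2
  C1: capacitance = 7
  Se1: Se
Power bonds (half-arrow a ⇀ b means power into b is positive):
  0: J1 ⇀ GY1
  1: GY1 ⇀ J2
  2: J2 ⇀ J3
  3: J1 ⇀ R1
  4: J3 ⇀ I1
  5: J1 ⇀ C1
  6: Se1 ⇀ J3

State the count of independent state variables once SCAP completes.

β6 →J3  (Se1 fixes effort; stroke away)
β4 →I1  (I1 outputs flow p/I1)
β2 →J3  (J3 flow already set via bond 4)
β1 →J2  (J2 flow already set via bond 2)
β0 →J1  (GY GY1: same side as bond 1)
β5 →J1  (C1 integral (e out))
β3 →R1  (only one flow-in slot at J1)

2  (C1, I1 all integral)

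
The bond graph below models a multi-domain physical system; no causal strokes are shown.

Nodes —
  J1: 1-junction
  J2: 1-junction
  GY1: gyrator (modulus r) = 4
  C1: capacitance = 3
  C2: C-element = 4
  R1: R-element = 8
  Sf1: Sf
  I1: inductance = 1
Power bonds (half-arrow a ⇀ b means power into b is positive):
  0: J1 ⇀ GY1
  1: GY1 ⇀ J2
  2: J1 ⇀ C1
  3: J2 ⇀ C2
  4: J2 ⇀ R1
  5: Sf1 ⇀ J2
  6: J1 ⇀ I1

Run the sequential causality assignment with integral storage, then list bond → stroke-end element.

bond 5 stroke at Sf1  (source Sf1 imposes f)
bond 1 stroke at J2  (1-jn J2 has f-setter on 5)
bond 3 stroke at J2  (1-jn J2 has f-setter on 5)
bond 4 stroke at J2  (J2: bond 5 brought flow, rest push out)
bond 0 stroke at J1  (GY GY1: same side as bond 1)
bond 2 stroke at J1  (prefer integral on C1)
bond 6 stroke at I1  (J1 needs exactly one f-in)

#0 |J1
#1 |J2
#2 |J1
#3 |J2
#4 |J2
#5 |Sf1
#6 |I1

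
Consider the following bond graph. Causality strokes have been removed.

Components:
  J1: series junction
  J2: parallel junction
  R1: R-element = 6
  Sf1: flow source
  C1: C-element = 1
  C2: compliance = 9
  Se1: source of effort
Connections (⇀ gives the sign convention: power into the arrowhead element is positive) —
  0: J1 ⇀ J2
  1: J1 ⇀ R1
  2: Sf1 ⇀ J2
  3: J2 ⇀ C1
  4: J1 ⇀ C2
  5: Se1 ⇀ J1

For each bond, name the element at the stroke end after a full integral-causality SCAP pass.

#2 stroke→Sf1  (Sf1 fixes flow; stroke at Sf1)
#5 stroke→J1  (Se1 (Se) sets effort on bond)
#3 stroke→J2  (C1 integral (e out))
#0 stroke→J1  (0-jn J2 has e-setter on 3)
#4 stroke→J1  (C2: C, integral causality)
#1 stroke→R1  (closing 1-jn rule on J1)

bond 0 stroke at J1
bond 1 stroke at R1
bond 2 stroke at Sf1
bond 3 stroke at J2
bond 4 stroke at J1
bond 5 stroke at J1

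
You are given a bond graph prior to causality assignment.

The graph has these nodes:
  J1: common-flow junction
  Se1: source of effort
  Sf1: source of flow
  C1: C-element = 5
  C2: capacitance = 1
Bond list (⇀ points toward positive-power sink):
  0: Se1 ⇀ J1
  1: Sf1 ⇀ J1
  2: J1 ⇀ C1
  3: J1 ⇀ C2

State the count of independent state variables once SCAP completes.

2  (C1, C2 all integral)

β0 |J1  (source Se1 imposes e)
β1 |Sf1  (Sf1 (Sf) sets flow on bond)
β2 |J1  (J1 flow already set via bond 1)
β3 |J1  (1-jn J1 has f-setter on 1)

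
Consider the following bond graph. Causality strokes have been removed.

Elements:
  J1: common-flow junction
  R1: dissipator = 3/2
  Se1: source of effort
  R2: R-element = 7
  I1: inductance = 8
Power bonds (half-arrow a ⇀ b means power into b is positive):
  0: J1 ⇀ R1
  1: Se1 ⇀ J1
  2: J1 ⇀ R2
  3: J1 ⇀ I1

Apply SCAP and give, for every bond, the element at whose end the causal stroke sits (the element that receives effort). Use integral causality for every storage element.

β1 stroke at J1  (Se1 (Se) sets effort on bond)
β3 stroke at I1  (prefer integral on I1)
β0 stroke at J1  (1-jn J1 has f-setter on 3)
β2 stroke at J1  (1-jn J1 has f-setter on 3)

bond 0 →J1
bond 1 →J1
bond 2 →J1
bond 3 →I1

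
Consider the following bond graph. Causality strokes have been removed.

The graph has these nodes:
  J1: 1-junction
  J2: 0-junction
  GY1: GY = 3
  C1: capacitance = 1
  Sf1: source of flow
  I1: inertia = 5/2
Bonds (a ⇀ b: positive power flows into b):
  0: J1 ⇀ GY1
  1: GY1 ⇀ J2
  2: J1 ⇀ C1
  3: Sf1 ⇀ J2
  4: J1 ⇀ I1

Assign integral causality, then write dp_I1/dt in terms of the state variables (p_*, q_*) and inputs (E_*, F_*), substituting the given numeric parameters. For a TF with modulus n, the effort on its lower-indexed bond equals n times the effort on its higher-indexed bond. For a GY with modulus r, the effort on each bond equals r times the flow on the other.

bond 3 →Sf1  (source Sf1 imposes f)
bond 1 →J2  (only one effort-in slot at J2)
bond 0 →J1  (GY GY1: same side as bond 1)
bond 2 →J1  (C1: C, integral causality)
bond 4 →I1  (only one flow-in slot at J1)

dp_I1/dt = 3*F_Sf1 - q_C1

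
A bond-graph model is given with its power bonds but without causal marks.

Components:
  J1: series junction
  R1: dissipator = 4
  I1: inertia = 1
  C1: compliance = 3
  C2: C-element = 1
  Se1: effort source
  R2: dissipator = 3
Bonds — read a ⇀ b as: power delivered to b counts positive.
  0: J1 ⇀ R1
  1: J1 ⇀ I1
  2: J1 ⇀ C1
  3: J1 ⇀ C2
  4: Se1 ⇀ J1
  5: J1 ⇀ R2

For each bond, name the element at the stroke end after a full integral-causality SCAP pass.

bond 4 →J1  (Se1 (Se) sets effort on bond)
bond 1 →I1  (I1 integral (f out))
bond 0 →J1  (J1 flow already set via bond 1)
bond 2 →J1  (J1: bond 1 brought flow, rest push out)
bond 3 →J1  (J1 flow already set via bond 1)
bond 5 →J1  (J1: bond 1 brought flow, rest push out)

bond 0 |J1
bond 1 |I1
bond 2 |J1
bond 3 |J1
bond 4 |J1
bond 5 |J1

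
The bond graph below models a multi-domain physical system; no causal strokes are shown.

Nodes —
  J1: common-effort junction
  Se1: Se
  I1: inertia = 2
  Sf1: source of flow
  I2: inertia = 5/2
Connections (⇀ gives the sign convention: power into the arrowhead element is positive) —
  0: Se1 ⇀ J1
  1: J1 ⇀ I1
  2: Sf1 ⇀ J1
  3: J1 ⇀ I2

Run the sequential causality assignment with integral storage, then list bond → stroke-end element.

bond 0 |J1  (Se1: effort source, stroke at far end)
bond 2 |Sf1  (Sf1 fixes flow; stroke at Sf1)
bond 1 |I1  (0-jn J1 has e-setter on 0)
bond 3 |I2  (0-jn J1 has e-setter on 0)

β0 stroke→J1
β1 stroke→I1
β2 stroke→Sf1
β3 stroke→I2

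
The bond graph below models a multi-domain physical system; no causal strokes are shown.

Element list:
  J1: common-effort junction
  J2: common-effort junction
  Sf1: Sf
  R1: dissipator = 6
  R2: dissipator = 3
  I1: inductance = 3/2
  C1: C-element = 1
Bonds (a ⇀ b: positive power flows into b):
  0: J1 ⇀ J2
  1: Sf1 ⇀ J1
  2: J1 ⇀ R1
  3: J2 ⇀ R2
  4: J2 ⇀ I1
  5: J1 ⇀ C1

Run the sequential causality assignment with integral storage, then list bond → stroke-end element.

b0 →J2
b1 →Sf1
b2 →R1
b3 →R2
b4 →I1
b5 →J1

b1 |Sf1  (Sf1 (Sf) sets flow on bond)
b4 |I1  (I1 outputs flow p/I1)
b5 |J1  (C1: C, integral causality)
b0 |J2  (J1 effort already set via bond 5)
b2 |R1  (0-jn J1 has e-setter on 5)
b3 |R2  (0-jn J2 has e-setter on 0)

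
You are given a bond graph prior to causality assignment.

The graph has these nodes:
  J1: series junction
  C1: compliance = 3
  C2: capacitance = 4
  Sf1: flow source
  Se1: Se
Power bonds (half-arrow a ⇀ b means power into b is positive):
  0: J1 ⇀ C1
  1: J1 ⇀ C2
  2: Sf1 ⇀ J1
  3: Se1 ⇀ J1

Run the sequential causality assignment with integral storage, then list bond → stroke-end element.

β0 stroke→J1
β1 stroke→J1
β2 stroke→Sf1
β3 stroke→J1

bond 2 stroke at Sf1  (source Sf1 imposes f)
bond 3 stroke at J1  (Se1: effort source, stroke at far end)
bond 0 stroke at J1  (J1: bond 2 brought flow, rest push out)
bond 1 stroke at J1  (common-f at J1 fixed by 2)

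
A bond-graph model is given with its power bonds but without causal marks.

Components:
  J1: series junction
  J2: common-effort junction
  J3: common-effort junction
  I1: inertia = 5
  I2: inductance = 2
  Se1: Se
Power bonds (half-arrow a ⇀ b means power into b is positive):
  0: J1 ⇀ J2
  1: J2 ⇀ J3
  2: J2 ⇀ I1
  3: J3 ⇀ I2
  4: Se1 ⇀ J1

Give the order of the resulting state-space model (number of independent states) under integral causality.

2  (I1, I2 all integral)

b4 |J1  (Se1: effort source, stroke at far end)
b0 |J2  (only one flow-in slot at J1)
b1 |J3  (J2 effort already set via bond 0)
b2 |I1  (J2: bond 0 brought effort, rest push out)
b3 |I2  (J3: bond 1 brought effort, rest push out)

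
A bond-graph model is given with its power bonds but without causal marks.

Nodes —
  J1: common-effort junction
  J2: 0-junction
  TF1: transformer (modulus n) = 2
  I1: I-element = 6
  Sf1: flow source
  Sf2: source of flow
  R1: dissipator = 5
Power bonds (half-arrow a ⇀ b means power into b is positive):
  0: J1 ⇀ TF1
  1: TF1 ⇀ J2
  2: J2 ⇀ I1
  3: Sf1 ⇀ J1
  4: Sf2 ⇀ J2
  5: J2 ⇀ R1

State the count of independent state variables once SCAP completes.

bond 3 |Sf1  (Sf1: flow source, stroke at near end)
bond 4 |Sf2  (source Sf2 imposes f)
bond 0 |J1  (J1: last free bond brings effort in)
bond 1 |TF1  (through TF1, causality passes straight; one stroke at TF1)
bond 2 |I1  (I1: I, integral causality)
bond 5 |J2  (closing 0-jn rule on J2)

1  (I1 all integral)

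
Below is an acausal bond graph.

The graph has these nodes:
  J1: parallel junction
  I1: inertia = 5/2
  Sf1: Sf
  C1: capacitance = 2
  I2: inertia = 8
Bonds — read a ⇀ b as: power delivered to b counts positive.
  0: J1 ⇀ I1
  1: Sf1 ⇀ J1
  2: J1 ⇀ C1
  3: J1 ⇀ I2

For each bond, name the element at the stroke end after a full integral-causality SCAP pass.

#0 |I1
#1 |Sf1
#2 |J1
#3 |I2

b1 stroke→Sf1  (Sf1 fixes flow; stroke at Sf1)
b0 stroke→I1  (prefer integral on I1)
b2 stroke→J1  (C1 integral (e out))
b3 stroke→I2  (common-e at J1 fixed by 2)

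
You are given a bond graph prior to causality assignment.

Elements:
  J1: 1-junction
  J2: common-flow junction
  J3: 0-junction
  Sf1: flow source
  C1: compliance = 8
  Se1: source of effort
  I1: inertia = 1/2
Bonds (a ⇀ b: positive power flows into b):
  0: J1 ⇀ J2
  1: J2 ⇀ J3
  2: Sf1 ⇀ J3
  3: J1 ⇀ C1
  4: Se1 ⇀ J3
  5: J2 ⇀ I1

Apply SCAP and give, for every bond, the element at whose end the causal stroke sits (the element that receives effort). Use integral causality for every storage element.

bond 0 →J2
bond 1 →J2
bond 2 →Sf1
bond 3 →J1
bond 4 →J3
bond 5 →I1

β2 stroke→Sf1  (Sf1 (Sf) sets flow on bond)
β4 stroke→J3  (source Se1 imposes e)
β1 stroke→J2  (common-e at J3 fixed by 4)
β3 stroke→J1  (prefer integral on C1)
β0 stroke→J2  (closing 1-jn rule on J1)
β5 stroke→I1  (J2 needs exactly one f-in)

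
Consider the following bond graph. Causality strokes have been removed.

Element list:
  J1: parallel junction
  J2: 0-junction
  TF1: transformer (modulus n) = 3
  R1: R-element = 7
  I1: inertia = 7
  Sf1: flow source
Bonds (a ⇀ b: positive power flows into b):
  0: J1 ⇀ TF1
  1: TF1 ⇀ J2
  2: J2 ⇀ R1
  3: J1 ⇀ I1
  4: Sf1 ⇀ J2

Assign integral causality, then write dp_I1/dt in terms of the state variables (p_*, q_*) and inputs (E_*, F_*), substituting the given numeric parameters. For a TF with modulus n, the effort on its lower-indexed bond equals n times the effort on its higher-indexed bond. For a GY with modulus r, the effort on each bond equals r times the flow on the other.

β4 stroke→Sf1  (Sf1: flow source, stroke at near end)
β3 stroke→I1  (I1 outputs flow p/I1)
β0 stroke→J1  (J1: last free bond brings effort in)
β1 stroke→TF1  (through TF1, causality passes straight; one stroke at TF1)
β2 stroke→J2  (J2: last free bond brings effort in)

dp_I1/dt = 21*F_Sf1 - 9*p_I1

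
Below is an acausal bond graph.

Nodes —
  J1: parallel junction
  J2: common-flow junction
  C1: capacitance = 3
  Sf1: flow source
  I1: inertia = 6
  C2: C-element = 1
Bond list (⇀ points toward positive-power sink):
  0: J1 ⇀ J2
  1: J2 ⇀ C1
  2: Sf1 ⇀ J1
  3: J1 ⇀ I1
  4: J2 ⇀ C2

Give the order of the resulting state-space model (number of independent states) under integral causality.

3  (C1, C2, I1 all integral)

bond 2 stroke at Sf1  (Sf1 (Sf) sets flow on bond)
bond 1 stroke at J2  (C1 integral (e out))
bond 3 stroke at I1  (I1 integral (f out))
bond 0 stroke at J1  (J1 needs exactly one e-in)
bond 4 stroke at J2  (J2 flow already set via bond 0)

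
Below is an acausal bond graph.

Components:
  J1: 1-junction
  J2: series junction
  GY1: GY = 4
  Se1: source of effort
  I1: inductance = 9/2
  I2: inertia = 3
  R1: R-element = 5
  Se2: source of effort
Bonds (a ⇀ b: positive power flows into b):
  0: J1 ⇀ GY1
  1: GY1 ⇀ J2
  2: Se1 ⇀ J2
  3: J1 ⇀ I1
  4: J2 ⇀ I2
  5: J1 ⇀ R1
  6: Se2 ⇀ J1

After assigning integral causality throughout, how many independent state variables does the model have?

2  (I1, I2 all integral)

bond 2 →J2  (Se1 fixes effort; stroke away)
bond 6 →J1  (Se2 fixes effort; stroke away)
bond 3 →I1  (I1 integral (f out))
bond 0 →J1  (J1: bond 3 brought flow, rest push out)
bond 5 →J1  (J1 flow already set via bond 3)
bond 1 →J2  (GY GY1: same side as bond 0)
bond 4 →I2  (only one flow-in slot at J2)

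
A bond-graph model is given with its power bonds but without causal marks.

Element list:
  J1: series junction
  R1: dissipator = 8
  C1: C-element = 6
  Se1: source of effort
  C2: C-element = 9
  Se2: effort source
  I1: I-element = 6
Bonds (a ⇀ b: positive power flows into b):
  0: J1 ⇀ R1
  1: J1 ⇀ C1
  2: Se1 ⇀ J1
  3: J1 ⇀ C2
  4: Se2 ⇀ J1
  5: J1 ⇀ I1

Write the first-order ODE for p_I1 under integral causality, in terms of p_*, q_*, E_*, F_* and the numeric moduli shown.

#2 |J1  (Se1 fixes effort; stroke away)
#4 |J1  (Se2 (Se) sets effort on bond)
#1 |J1  (C1 integral (e out))
#3 |J1  (prefer integral on C2)
#5 |I1  (I1: I, integral causality)
#0 |J1  (J1 flow already set via bond 5)

dp_I1/dt = E_Se1 + E_Se2 - 4*p_I1/3 - q_C1/6 - q_C2/9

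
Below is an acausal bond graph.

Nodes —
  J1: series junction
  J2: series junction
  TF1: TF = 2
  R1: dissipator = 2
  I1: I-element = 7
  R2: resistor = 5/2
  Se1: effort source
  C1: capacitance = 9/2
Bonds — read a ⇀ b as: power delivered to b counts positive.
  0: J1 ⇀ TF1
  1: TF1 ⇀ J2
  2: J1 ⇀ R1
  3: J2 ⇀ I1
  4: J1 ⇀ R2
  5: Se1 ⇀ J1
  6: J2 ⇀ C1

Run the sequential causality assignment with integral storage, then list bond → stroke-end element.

b5 |J1  (Se1 fixes effort; stroke away)
b3 |I1  (I1 outputs flow p/I1)
b1 |J2  (J2: bond 3 brought flow, rest push out)
b6 |J2  (J2 flow already set via bond 3)
b0 |TF1  (TF1 one-in-one-out from 1)
b2 |J1  (1-jn J1 has f-setter on 0)
b4 |J1  (J1 flow already set via bond 0)

#0 stroke at TF1
#1 stroke at J2
#2 stroke at J1
#3 stroke at I1
#4 stroke at J1
#5 stroke at J1
#6 stroke at J2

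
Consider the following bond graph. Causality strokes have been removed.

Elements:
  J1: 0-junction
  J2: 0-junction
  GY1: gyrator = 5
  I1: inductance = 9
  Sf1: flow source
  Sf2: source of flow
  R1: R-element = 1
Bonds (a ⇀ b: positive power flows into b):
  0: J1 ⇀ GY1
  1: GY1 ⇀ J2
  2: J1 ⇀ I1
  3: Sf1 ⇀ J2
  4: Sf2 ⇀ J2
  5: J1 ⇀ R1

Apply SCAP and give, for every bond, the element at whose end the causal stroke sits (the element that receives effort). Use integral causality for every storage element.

b3 stroke→Sf1  (Sf1 fixes flow; stroke at Sf1)
b4 stroke→Sf2  (source Sf2 imposes f)
b1 stroke→J2  (only one effort-in slot at J2)
b0 stroke→J1  (GY1 both-in/both-out from 1)
b2 stroke→I1  (common-e at J1 fixed by 0)
b5 stroke→R1  (0-jn J1 has e-setter on 0)

b0 stroke at J1
b1 stroke at J2
b2 stroke at I1
b3 stroke at Sf1
b4 stroke at Sf2
b5 stroke at R1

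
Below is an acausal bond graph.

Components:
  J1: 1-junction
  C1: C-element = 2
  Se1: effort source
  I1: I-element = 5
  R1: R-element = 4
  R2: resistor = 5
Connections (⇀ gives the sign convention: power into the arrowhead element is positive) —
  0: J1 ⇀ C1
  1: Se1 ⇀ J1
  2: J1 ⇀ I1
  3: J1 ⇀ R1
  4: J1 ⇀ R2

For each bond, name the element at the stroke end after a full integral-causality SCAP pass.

β1 stroke at J1  (Se1 (Se) sets effort on bond)
β0 stroke at J1  (C1 outputs effort q/C1)
β2 stroke at I1  (I1: I, integral causality)
β3 stroke at J1  (J1 flow already set via bond 2)
β4 stroke at J1  (J1: bond 2 brought flow, rest push out)

β0 stroke at J1
β1 stroke at J1
β2 stroke at I1
β3 stroke at J1
β4 stroke at J1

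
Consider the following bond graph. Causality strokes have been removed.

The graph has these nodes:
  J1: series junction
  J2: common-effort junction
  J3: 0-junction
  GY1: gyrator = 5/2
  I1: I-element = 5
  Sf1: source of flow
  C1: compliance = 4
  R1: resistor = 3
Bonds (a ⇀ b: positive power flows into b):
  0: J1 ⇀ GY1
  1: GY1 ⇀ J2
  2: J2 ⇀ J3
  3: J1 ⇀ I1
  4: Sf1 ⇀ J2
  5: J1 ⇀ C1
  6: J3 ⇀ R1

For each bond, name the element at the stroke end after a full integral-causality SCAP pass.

bond 0 |J1
bond 1 |J2
bond 2 |J3
bond 3 |I1
bond 4 |Sf1
bond 5 |J1
bond 6 |R1

bond 4 stroke at Sf1  (source Sf1 imposes f)
bond 3 stroke at I1  (I1 integral (f out))
bond 0 stroke at J1  (J1 flow already set via bond 3)
bond 5 stroke at J1  (J1: bond 3 brought flow, rest push out)
bond 1 stroke at J2  (through GY1, causality inverts; strokes same side of GY1)
bond 2 stroke at J3  (common-e at J2 fixed by 1)
bond 6 stroke at R1  (0-jn J3 has e-setter on 2)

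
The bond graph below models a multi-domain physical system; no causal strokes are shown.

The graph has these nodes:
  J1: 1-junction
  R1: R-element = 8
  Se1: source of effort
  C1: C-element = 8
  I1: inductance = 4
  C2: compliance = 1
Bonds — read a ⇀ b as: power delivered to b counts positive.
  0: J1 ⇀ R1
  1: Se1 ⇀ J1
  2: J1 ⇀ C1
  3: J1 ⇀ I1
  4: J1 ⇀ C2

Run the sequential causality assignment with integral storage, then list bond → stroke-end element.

b1 stroke→J1  (Se1: effort source, stroke at far end)
b2 stroke→J1  (C1 integral (e out))
b3 stroke→I1  (I1: I, integral causality)
b0 stroke→J1  (J1: bond 3 brought flow, rest push out)
b4 stroke→J1  (common-f at J1 fixed by 3)

β0 →J1
β1 →J1
β2 →J1
β3 →I1
β4 →J1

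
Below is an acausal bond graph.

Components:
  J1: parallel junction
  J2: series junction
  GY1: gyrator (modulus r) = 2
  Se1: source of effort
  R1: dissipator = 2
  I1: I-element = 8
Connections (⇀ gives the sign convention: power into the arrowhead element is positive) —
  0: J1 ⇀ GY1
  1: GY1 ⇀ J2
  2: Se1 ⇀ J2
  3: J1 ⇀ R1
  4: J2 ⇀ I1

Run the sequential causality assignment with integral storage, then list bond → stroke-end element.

#2 stroke at J2  (source Se1 imposes e)
#4 stroke at I1  (I1 integral (f out))
#1 stroke at J2  (J2 flow already set via bond 4)
#0 stroke at J1  (GY GY1: same side as bond 1)
#3 stroke at R1  (J1: bond 0 brought effort, rest push out)

#0 stroke→J1
#1 stroke→J2
#2 stroke→J2
#3 stroke→R1
#4 stroke→I1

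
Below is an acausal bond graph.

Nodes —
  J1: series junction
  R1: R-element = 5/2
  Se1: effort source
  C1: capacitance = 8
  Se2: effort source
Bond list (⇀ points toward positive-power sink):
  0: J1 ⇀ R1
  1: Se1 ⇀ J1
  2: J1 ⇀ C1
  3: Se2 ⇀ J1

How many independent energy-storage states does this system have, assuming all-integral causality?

1  (C1 all integral)

β1 |J1  (source Se1 imposes e)
β3 |J1  (Se2 fixes effort; stroke away)
β2 |J1  (C1: C, integral causality)
β0 |R1  (closing 1-jn rule on J1)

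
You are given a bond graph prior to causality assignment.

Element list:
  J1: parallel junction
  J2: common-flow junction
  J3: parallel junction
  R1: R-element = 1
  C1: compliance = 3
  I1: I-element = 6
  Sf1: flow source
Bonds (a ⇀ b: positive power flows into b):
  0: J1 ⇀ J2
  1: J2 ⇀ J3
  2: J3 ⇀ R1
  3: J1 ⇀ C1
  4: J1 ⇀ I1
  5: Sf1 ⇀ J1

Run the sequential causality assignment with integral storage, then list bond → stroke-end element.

#0 stroke at J2
#1 stroke at J3
#2 stroke at R1
#3 stroke at J1
#4 stroke at I1
#5 stroke at Sf1

b5 stroke at Sf1  (source Sf1 imposes f)
b3 stroke at J1  (C1 outputs effort q/C1)
b0 stroke at J2  (J1 effort already set via bond 3)
b4 stroke at I1  (J1 effort already set via bond 3)
b1 stroke at J3  (closing 1-jn rule on J2)
b2 stroke at R1  (J3 effort already set via bond 1)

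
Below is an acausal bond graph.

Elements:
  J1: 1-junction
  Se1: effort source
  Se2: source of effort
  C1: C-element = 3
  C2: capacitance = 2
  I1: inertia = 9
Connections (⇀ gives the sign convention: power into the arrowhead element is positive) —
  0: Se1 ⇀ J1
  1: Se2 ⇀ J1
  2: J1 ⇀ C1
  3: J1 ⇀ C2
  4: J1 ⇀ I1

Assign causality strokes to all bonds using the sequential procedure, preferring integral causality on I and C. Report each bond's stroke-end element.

b0 →J1
b1 →J1
b2 →J1
b3 →J1
b4 →I1

bond 0 stroke→J1  (Se1 (Se) sets effort on bond)
bond 1 stroke→J1  (Se2: effort source, stroke at far end)
bond 2 stroke→J1  (C1: C, integral causality)
bond 3 stroke→J1  (prefer integral on C2)
bond 4 stroke→I1  (closing 1-jn rule on J1)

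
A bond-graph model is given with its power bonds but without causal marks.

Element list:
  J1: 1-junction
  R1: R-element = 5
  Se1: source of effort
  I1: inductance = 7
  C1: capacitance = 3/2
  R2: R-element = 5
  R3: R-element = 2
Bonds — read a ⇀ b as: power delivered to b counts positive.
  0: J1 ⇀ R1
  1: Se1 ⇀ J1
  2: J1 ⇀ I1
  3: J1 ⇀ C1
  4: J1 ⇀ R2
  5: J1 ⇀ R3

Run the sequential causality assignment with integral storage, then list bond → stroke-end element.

b1 stroke→J1  (Se1 fixes effort; stroke away)
b2 stroke→I1  (I1: I, integral causality)
b0 stroke→J1  (J1: bond 2 brought flow, rest push out)
b3 stroke→J1  (common-f at J1 fixed by 2)
b4 stroke→J1  (J1: bond 2 brought flow, rest push out)
b5 stroke→J1  (common-f at J1 fixed by 2)

β0 |J1
β1 |J1
β2 |I1
β3 |J1
β4 |J1
β5 |J1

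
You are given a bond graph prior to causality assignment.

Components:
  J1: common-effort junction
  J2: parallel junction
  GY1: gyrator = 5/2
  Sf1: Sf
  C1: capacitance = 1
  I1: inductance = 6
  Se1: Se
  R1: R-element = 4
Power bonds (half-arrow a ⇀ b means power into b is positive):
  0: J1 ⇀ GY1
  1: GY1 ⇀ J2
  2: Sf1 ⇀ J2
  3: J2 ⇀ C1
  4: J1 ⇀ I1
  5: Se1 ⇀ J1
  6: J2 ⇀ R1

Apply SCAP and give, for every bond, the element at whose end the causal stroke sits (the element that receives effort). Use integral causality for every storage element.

#2 →Sf1  (Sf1 (Sf) sets flow on bond)
#5 →J1  (source Se1 imposes e)
#0 →GY1  (common-e at J1 fixed by 5)
#4 →I1  (J1 effort already set via bond 5)
#1 →GY1  (GY1: gyrator matches bond 0)
#3 →J2  (C1 integral (e out))
#6 →R1  (J2: bond 3 brought effort, rest push out)

#0 stroke at GY1
#1 stroke at GY1
#2 stroke at Sf1
#3 stroke at J2
#4 stroke at I1
#5 stroke at J1
#6 stroke at R1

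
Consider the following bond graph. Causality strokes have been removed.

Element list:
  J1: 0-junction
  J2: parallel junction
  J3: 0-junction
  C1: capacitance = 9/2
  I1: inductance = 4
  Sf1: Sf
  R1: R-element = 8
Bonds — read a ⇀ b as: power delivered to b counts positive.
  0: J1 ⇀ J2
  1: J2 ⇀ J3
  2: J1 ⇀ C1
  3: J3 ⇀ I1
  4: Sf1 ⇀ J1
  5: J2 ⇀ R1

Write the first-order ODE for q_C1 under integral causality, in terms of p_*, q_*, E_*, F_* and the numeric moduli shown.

dq_C1/dt = F_Sf1 - p_I1/4 - q_C1/36

bond 4 →Sf1  (Sf1 fixes flow; stroke at Sf1)
bond 2 →J1  (C1 integral (e out))
bond 0 →J2  (0-jn J1 has e-setter on 2)
bond 1 →J3  (J2: bond 0 brought effort, rest push out)
bond 5 →R1  (0-jn J2 has e-setter on 0)
bond 3 →I1  (common-e at J3 fixed by 1)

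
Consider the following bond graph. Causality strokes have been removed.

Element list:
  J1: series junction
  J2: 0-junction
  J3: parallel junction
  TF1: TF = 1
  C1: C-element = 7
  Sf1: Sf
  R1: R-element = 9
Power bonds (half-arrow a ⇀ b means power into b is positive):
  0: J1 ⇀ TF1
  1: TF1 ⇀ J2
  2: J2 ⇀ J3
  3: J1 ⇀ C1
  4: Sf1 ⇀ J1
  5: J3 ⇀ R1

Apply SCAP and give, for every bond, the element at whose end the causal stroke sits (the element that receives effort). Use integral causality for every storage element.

#0 →J1
#1 →TF1
#2 →J2
#3 →J1
#4 →Sf1
#5 →J3

b4 |Sf1  (Sf1 (Sf) sets flow on bond)
b0 |J1  (common-f at J1 fixed by 4)
b3 |J1  (J1 flow already set via bond 4)
b1 |TF1  (TF TF1: opposite of bond 0)
b2 |J2  (only one effort-in slot at J2)
b5 |J3  (only one effort-in slot at J3)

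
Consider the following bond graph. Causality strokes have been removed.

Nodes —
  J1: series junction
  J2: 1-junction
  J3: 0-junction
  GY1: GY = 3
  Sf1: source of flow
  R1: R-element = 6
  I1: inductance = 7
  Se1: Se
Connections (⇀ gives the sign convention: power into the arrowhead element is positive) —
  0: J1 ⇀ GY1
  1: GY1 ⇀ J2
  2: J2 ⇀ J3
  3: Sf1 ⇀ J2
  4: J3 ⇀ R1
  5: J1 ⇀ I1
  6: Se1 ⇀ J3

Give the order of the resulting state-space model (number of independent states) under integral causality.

1  (I1 all integral)

b3 →Sf1  (Sf1 fixes flow; stroke at Sf1)
b6 →J3  (source Se1 imposes e)
b1 →J2  (J2 flow already set via bond 3)
b2 →J2  (1-jn J2 has f-setter on 3)
b4 →R1  (0-jn J3 has e-setter on 6)
b0 →J1  (GY1: gyrator matches bond 1)
b5 →I1  (J1 needs exactly one f-in)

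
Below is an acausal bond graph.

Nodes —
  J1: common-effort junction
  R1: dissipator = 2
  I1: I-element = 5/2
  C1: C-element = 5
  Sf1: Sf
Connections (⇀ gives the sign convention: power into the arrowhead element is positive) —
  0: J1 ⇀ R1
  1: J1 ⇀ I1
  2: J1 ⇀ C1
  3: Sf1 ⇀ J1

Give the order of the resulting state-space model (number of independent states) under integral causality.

2  (C1, I1 all integral)

#3 stroke at Sf1  (Sf1 fixes flow; stroke at Sf1)
#1 stroke at I1  (I1 outputs flow p/I1)
#2 stroke at J1  (C1: C, integral causality)
#0 stroke at R1  (common-e at J1 fixed by 2)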